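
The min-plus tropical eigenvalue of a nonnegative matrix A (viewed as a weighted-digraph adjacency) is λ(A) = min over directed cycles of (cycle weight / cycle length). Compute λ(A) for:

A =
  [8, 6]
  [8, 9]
λ(A) = 7

Enumerate directed cycles and compute their means (weight / length). Sample:
  cycle 0 → 0: weight = 8, length = 1, mean = 8/1 ≈ 8.000
  cycle 1 → 1: weight = 9, length = 1, mean = 9/1 ≈ 9.000
  cycle 0 → 1 → 0: weight = 14, length = 2, mean = 14/2 ≈ 7.000
  cycle 1 → 0 → 1: weight = 14, length = 2, mean = 14/2 ≈ 7.000
Minimum mean = 7.000, attained e.g. along the cycle 0 → 1 → 0 with weight 14 and length 2. So λ(A) = 14/2 = 7.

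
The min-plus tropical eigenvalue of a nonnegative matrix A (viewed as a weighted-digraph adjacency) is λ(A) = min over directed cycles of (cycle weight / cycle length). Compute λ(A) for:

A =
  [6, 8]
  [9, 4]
λ(A) = 4

Enumerate directed cycles and compute their means (weight / length). Sample:
  cycle 0 → 0: weight = 6, length = 1, mean = 6/1 ≈ 6.000
  cycle 1 → 1: weight = 4, length = 1, mean = 4/1 ≈ 4.000
  cycle 0 → 1 → 0: weight = 17, length = 2, mean = 17/2 ≈ 8.500
  cycle 1 → 0 → 1: weight = 17, length = 2, mean = 17/2 ≈ 8.500
Minimum mean = 4.000, attained e.g. along the cycle 1 → 1 with weight 4 and length 1. So λ(A) = 4/1 = 4.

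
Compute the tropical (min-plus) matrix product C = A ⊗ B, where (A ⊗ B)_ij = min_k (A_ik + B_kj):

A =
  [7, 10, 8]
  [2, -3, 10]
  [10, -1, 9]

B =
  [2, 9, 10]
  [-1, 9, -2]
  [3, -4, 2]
A ⊗ B =
  [9, 4, 8]
  [-4, 6, -5]
  [-2, 5, -3]

Apply the min-plus product entry-by-entry:
  C[0][0] = min over k of (A[0][0] + B[0][0] = 7 + 2 = 9, A[0][1] + B[1][0] = 10 + -1 = 9, A[0][2] + B[2][0] = 8 + 3 = 11) = 9 (attained at k = 0)
  C[0][1] = min over k of (A[0][0] + B[0][1] = 7 + 9 = 16, A[0][1] + B[1][1] = 10 + 9 = 19, A[0][2] + B[2][1] = 8 + -4 = 4) = 4 (attained at k = 2)
  C[0][2] = min over k of (A[0][0] + B[0][2] = 7 + 10 = 17, A[0][1] + B[1][2] = 10 + -2 = 8, A[0][2] + B[2][2] = 8 + 2 = 10) = 8 (attained at k = 1)
  C[1][0] = min over k of (A[1][0] + B[0][0] = 2 + 2 = 4, A[1][1] + B[1][0] = -3 + -1 = -4, A[1][2] + B[2][0] = 10 + 3 = 13) = -4 (attained at k = 1)
  C[1][1] = min over k of (A[1][0] + B[0][1] = 2 + 9 = 11, A[1][1] + B[1][1] = -3 + 9 = 6, A[1][2] + B[2][1] = 10 + -4 = 6) = 6 (attained at k = 1)
  C[1][2] = min over k of (A[1][0] + B[0][2] = 2 + 10 = 12, A[1][1] + B[1][2] = -3 + -2 = -5, A[1][2] + B[2][2] = 10 + 2 = 12) = -5 (attained at k = 1)
  C[2][0] = min over k of (A[2][0] + B[0][0] = 10 + 2 = 12, A[2][1] + B[1][0] = -1 + -1 = -2, A[2][2] + B[2][0] = 9 + 3 = 12) = -2 (attained at k = 1)
  C[2][1] = min over k of (A[2][0] + B[0][1] = 10 + 9 = 19, A[2][1] + B[1][1] = -1 + 9 = 8, A[2][2] + B[2][1] = 9 + -4 = 5) = 5 (attained at k = 2)
  C[2][2] = min over k of (A[2][0] + B[0][2] = 10 + 10 = 20, A[2][1] + B[1][2] = -1 + -2 = -3, A[2][2] + B[2][2] = 9 + 2 = 11) = -3 (attained at k = 1)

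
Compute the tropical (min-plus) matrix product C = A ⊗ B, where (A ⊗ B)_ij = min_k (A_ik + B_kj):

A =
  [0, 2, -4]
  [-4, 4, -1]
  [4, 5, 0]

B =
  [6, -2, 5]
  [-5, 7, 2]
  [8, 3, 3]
A ⊗ B =
  [-3, -2, -1]
  [-1, -6, 1]
  [0, 2, 3]

Apply the min-plus product entry-by-entry:
  C[0][0] = min over k of (A[0][0] + B[0][0] = 0 + 6 = 6, A[0][1] + B[1][0] = 2 + -5 = -3, A[0][2] + B[2][0] = -4 + 8 = 4) = -3 (attained at k = 1)
  C[0][1] = min over k of (A[0][0] + B[0][1] = 0 + -2 = -2, A[0][1] + B[1][1] = 2 + 7 = 9, A[0][2] + B[2][1] = -4 + 3 = -1) = -2 (attained at k = 0)
  C[0][2] = min over k of (A[0][0] + B[0][2] = 0 + 5 = 5, A[0][1] + B[1][2] = 2 + 2 = 4, A[0][2] + B[2][2] = -4 + 3 = -1) = -1 (attained at k = 2)
  C[1][0] = min over k of (A[1][0] + B[0][0] = -4 + 6 = 2, A[1][1] + B[1][0] = 4 + -5 = -1, A[1][2] + B[2][0] = -1 + 8 = 7) = -1 (attained at k = 1)
  C[1][1] = min over k of (A[1][0] + B[0][1] = -4 + -2 = -6, A[1][1] + B[1][1] = 4 + 7 = 11, A[1][2] + B[2][1] = -1 + 3 = 2) = -6 (attained at k = 0)
  C[1][2] = min over k of (A[1][0] + B[0][2] = -4 + 5 = 1, A[1][1] + B[1][2] = 4 + 2 = 6, A[1][2] + B[2][2] = -1 + 3 = 2) = 1 (attained at k = 0)
  C[2][0] = min over k of (A[2][0] + B[0][0] = 4 + 6 = 10, A[2][1] + B[1][0] = 5 + -5 = 0, A[2][2] + B[2][0] = 0 + 8 = 8) = 0 (attained at k = 1)
  C[2][1] = min over k of (A[2][0] + B[0][1] = 4 + -2 = 2, A[2][1] + B[1][1] = 5 + 7 = 12, A[2][2] + B[2][1] = 0 + 3 = 3) = 2 (attained at k = 0)
  C[2][2] = min over k of (A[2][0] + B[0][2] = 4 + 5 = 9, A[2][1] + B[1][2] = 5 + 2 = 7, A[2][2] + B[2][2] = 0 + 3 = 3) = 3 (attained at k = 2)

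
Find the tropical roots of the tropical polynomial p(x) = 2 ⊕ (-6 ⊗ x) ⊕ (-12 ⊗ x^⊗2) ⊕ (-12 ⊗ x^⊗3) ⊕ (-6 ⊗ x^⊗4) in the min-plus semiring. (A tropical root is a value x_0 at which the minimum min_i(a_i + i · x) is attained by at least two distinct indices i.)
Roots: {-6, 0, 6, 8}

Each tropical root is a break point of the lower envelope of the lines y = a_i + i · x (there are 5 lines, with slopes 0, 1, ..., 4). Only the lines that attain the minimum somewhere contribute to roots; other lines are dominated. Here the surviving (envelope) indices are i = 4, i = 3, i = 2, i = 1, i = 0.
Intersections between consecutive envelope lines give the roots: for adjacent envelope indices i < j the intersection is x = (a_i − a_j) / (j − i). Reading off the sorted break points: {-6, 0, 6, 8}.
Verification: at each break x_0, at least two indices attain the minimum of min_i(a_i + i · x_0).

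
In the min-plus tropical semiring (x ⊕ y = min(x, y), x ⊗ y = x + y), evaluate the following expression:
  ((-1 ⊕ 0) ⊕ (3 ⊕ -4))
((-1 ⊕ 0) ⊕ (3 ⊕ -4)) = -4

Expand innermost to outermost. Recall ⊕ takes the minimum of its arguments and ⊗ takes their sum. Working out the expression ((-1 ⊕ 0) ⊕ (3 ⊕ -4)) gives -4.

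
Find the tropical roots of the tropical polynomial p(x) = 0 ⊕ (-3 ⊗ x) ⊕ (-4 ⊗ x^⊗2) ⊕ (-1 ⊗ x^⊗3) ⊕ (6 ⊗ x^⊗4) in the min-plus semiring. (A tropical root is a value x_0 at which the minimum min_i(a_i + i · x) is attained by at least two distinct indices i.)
Roots: {-7, -3, 1, 3}

Each tropical root is a break point of the lower envelope of the lines y = a_i + i · x (there are 5 lines, with slopes 0, 1, ..., 4). Only the lines that attain the minimum somewhere contribute to roots; other lines are dominated. Here the surviving (envelope) indices are i = 4, i = 3, i = 2, i = 1, i = 0.
Intersections between consecutive envelope lines give the roots: for adjacent envelope indices i < j the intersection is x = (a_i − a_j) / (j − i). Reading off the sorted break points: {-7, -3, 1, 3}.
Verification: at each break x_0, at least two indices attain the minimum of min_i(a_i + i · x_0).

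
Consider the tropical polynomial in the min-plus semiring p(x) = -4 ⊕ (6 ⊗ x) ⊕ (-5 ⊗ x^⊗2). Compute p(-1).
p(-1) = -7

A tropical monomial a ⊗ x^⊗i evaluates to a + i · x. Evaluating each term at x = -1:
  Term 0 contributes -4 + 0 · -1 = -4
  Term 1 contributes 6 + 1 · -1 = 5
  Term 2 contributes -5 + 2 · -1 = -7
p(-1) = ⊕ of these = min[-4, 5, -7] = -7.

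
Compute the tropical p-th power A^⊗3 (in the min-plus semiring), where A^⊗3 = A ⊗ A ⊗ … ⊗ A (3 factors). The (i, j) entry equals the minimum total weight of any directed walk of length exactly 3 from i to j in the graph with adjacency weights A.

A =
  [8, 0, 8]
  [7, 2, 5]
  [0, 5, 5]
A^⊗3 =
  [5, 4, 7]
  [7, 5, 9]
  [7, 2, 5]

Each entry (A^⊗3)_ij equals the minimum over all length-3 walks i = v_0 → v_1 → … → v_3 = j of Σ_t A[v_t][v_{t+1}]. For example, for (i, j) = (0, 2) we minimise over 9 possible intermediate vertex sequences; the minimum is 7, attained along the walk 0 → 1 → 1 → 2.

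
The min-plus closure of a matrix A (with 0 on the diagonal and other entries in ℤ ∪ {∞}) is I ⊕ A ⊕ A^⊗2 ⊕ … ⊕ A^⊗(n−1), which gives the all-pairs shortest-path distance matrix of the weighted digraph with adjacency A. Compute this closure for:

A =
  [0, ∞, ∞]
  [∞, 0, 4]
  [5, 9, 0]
Closure =
  [0, ∞, ∞]
  [9, 0, 4]
  [5, 9, 0]

This is the Floyd-Warshall all-pairs shortest-path computation. For each intermediate vertex k = 0, 1, …, 2, update dist[i][j] ← min(dist[i][j], dist[i][k] + dist[k][j]). The final matrix gives, for each (i, j), the minimum total weight of any directed path from i to j (possibly empty when i = j).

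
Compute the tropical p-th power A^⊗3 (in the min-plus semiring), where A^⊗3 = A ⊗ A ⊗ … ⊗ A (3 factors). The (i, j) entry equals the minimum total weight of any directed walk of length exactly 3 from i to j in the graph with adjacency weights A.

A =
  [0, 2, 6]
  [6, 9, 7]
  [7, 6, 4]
A^⊗3 =
  [0, 2, 6]
  [6, 8, 12]
  [7, 9, 12]

Each entry (A^⊗3)_ij equals the minimum over all length-3 walks i = v_0 → v_1 → … → v_3 = j of Σ_t A[v_t][v_{t+1}]. For example, for (i, j) = (0, 2) we minimise over 9 possible intermediate vertex sequences; the minimum is 6, attained along the walk 0 → 0 → 0 → 2.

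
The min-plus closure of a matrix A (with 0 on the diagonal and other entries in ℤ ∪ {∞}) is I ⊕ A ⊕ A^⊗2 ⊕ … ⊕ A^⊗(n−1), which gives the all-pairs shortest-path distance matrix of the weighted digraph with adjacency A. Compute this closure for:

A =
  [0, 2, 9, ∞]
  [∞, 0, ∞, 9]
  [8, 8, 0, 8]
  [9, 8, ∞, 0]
Closure =
  [0, 2, 9, 11]
  [18, 0, 27, 9]
  [8, 8, 0, 8]
  [9, 8, 18, 0]

This is the Floyd-Warshall all-pairs shortest-path computation. For each intermediate vertex k = 0, 1, …, 3, update dist[i][j] ← min(dist[i][j], dist[i][k] + dist[k][j]). The final matrix gives, for each (i, j), the minimum total weight of any directed path from i to j (possibly empty when i = j).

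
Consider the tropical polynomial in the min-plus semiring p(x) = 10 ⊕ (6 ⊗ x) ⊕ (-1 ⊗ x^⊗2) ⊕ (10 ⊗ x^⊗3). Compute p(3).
p(3) = 5

A tropical monomial a ⊗ x^⊗i evaluates to a + i · x. Evaluating each term at x = 3:
  Term 0 contributes 10 + 0 · 3 = 10
  Term 1 contributes 6 + 1 · 3 = 9
  Term 2 contributes -1 + 2 · 3 = 5
  Term 3 contributes 10 + 3 · 3 = 19
p(3) = ⊕ of these = min[10, 9, 5, 19] = 5.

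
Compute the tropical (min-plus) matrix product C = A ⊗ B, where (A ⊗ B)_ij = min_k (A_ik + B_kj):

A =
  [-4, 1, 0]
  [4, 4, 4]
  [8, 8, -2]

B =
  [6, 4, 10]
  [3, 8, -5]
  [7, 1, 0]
A ⊗ B =
  [2, 0, -4]
  [7, 5, -1]
  [5, -1, -2]

Apply the min-plus product entry-by-entry:
  C[0][0] = min over k of (A[0][0] + B[0][0] = -4 + 6 = 2, A[0][1] + B[1][0] = 1 + 3 = 4, A[0][2] + B[2][0] = 0 + 7 = 7) = 2 (attained at k = 0)
  C[0][1] = min over k of (A[0][0] + B[0][1] = -4 + 4 = 0, A[0][1] + B[1][1] = 1 + 8 = 9, A[0][2] + B[2][1] = 0 + 1 = 1) = 0 (attained at k = 0)
  C[0][2] = min over k of (A[0][0] + B[0][2] = -4 + 10 = 6, A[0][1] + B[1][2] = 1 + -5 = -4, A[0][2] + B[2][2] = 0 + 0 = 0) = -4 (attained at k = 1)
  C[1][0] = min over k of (A[1][0] + B[0][0] = 4 + 6 = 10, A[1][1] + B[1][0] = 4 + 3 = 7, A[1][2] + B[2][0] = 4 + 7 = 11) = 7 (attained at k = 1)
  C[1][1] = min over k of (A[1][0] + B[0][1] = 4 + 4 = 8, A[1][1] + B[1][1] = 4 + 8 = 12, A[1][2] + B[2][1] = 4 + 1 = 5) = 5 (attained at k = 2)
  C[1][2] = min over k of (A[1][0] + B[0][2] = 4 + 10 = 14, A[1][1] + B[1][2] = 4 + -5 = -1, A[1][2] + B[2][2] = 4 + 0 = 4) = -1 (attained at k = 1)
  C[2][0] = min over k of (A[2][0] + B[0][0] = 8 + 6 = 14, A[2][1] + B[1][0] = 8 + 3 = 11, A[2][2] + B[2][0] = -2 + 7 = 5) = 5 (attained at k = 2)
  C[2][1] = min over k of (A[2][0] + B[0][1] = 8 + 4 = 12, A[2][1] + B[1][1] = 8 + 8 = 16, A[2][2] + B[2][1] = -2 + 1 = -1) = -1 (attained at k = 2)
  C[2][2] = min over k of (A[2][0] + B[0][2] = 8 + 10 = 18, A[2][1] + B[1][2] = 8 + -5 = 3, A[2][2] + B[2][2] = -2 + 0 = -2) = -2 (attained at k = 2)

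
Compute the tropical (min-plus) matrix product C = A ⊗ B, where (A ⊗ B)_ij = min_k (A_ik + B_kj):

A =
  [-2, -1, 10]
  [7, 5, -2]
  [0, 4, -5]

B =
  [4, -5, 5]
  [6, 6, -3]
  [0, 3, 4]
A ⊗ B =
  [2, -7, -4]
  [-2, 1, 2]
  [-5, -5, -1]

Apply the min-plus product entry-by-entry:
  C[0][0] = min over k of (A[0][0] + B[0][0] = -2 + 4 = 2, A[0][1] + B[1][0] = -1 + 6 = 5, A[0][2] + B[2][0] = 10 + 0 = 10) = 2 (attained at k = 0)
  C[0][1] = min over k of (A[0][0] + B[0][1] = -2 + -5 = -7, A[0][1] + B[1][1] = -1 + 6 = 5, A[0][2] + B[2][1] = 10 + 3 = 13) = -7 (attained at k = 0)
  C[0][2] = min over k of (A[0][0] + B[0][2] = -2 + 5 = 3, A[0][1] + B[1][2] = -1 + -3 = -4, A[0][2] + B[2][2] = 10 + 4 = 14) = -4 (attained at k = 1)
  C[1][0] = min over k of (A[1][0] + B[0][0] = 7 + 4 = 11, A[1][1] + B[1][0] = 5 + 6 = 11, A[1][2] + B[2][0] = -2 + 0 = -2) = -2 (attained at k = 2)
  C[1][1] = min over k of (A[1][0] + B[0][1] = 7 + -5 = 2, A[1][1] + B[1][1] = 5 + 6 = 11, A[1][2] + B[2][1] = -2 + 3 = 1) = 1 (attained at k = 2)
  C[1][2] = min over k of (A[1][0] + B[0][2] = 7 + 5 = 12, A[1][1] + B[1][2] = 5 + -3 = 2, A[1][2] + B[2][2] = -2 + 4 = 2) = 2 (attained at k = 1)
  C[2][0] = min over k of (A[2][0] + B[0][0] = 0 + 4 = 4, A[2][1] + B[1][0] = 4 + 6 = 10, A[2][2] + B[2][0] = -5 + 0 = -5) = -5 (attained at k = 2)
  C[2][1] = min over k of (A[2][0] + B[0][1] = 0 + -5 = -5, A[2][1] + B[1][1] = 4 + 6 = 10, A[2][2] + B[2][1] = -5 + 3 = -2) = -5 (attained at k = 0)
  C[2][2] = min over k of (A[2][0] + B[0][2] = 0 + 5 = 5, A[2][1] + B[1][2] = 4 + -3 = 1, A[2][2] + B[2][2] = -5 + 4 = -1) = -1 (attained at k = 2)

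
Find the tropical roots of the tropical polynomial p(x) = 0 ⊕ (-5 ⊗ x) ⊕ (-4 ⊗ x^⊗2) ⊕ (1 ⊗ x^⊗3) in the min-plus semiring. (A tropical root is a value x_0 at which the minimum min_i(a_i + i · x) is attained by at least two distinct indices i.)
Roots: {-5, -1, 5}

Each tropical root is a break point of the lower envelope of the lines y = a_i + i · x (there are 4 lines, with slopes 0, 1, ..., 3). Only the lines that attain the minimum somewhere contribute to roots; other lines are dominated. Here the surviving (envelope) indices are i = 3, i = 2, i = 1, i = 0.
Intersections between consecutive envelope lines give the roots: for adjacent envelope indices i < j the intersection is x = (a_i − a_j) / (j − i). Reading off the sorted break points: {-5, -1, 5}.
Verification: at each break x_0, at least two indices attain the minimum of min_i(a_i + i · x_0).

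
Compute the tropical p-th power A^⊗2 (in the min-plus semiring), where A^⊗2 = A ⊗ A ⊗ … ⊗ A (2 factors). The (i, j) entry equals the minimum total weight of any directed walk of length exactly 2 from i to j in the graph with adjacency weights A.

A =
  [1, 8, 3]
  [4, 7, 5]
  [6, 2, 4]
A^⊗2 =
  [2, 5, 4]
  [5, 7, 7]
  [6, 6, 7]

Each entry (A^⊗2)_ij equals the minimum over all length-2 walks i = v_0 → v_1 → … → v_2 = j of Σ_t A[v_t][v_{t+1}]. For example, for (i, j) = (0, 2) we minimise over 3 possible intermediate vertex sequences; the minimum is 4, attained along the walk 0 → 0 → 2.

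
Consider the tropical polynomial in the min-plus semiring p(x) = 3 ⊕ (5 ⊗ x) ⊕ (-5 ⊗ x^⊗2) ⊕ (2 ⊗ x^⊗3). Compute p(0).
p(0) = -5

A tropical monomial a ⊗ x^⊗i evaluates to a + i · x. Evaluating each term at x = 0:
  Term 0 contributes 3 + 0 · 0 = 3
  Term 1 contributes 5 + 1 · 0 = 5
  Term 2 contributes -5 + 2 · 0 = -5
  Term 3 contributes 2 + 3 · 0 = 2
p(0) = ⊕ of these = min[3, 5, -5, 2] = -5.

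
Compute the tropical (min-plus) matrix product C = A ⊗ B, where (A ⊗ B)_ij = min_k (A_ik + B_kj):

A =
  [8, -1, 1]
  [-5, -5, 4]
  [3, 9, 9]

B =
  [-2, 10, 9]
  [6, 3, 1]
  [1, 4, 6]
A ⊗ B =
  [2, 2, 0]
  [-7, -2, -4]
  [1, 12, 10]

Apply the min-plus product entry-by-entry:
  C[0][0] = min over k of (A[0][0] + B[0][0] = 8 + -2 = 6, A[0][1] + B[1][0] = -1 + 6 = 5, A[0][2] + B[2][0] = 1 + 1 = 2) = 2 (attained at k = 2)
  C[0][1] = min over k of (A[0][0] + B[0][1] = 8 + 10 = 18, A[0][1] + B[1][1] = -1 + 3 = 2, A[0][2] + B[2][1] = 1 + 4 = 5) = 2 (attained at k = 1)
  C[0][2] = min over k of (A[0][0] + B[0][2] = 8 + 9 = 17, A[0][1] + B[1][2] = -1 + 1 = 0, A[0][2] + B[2][2] = 1 + 6 = 7) = 0 (attained at k = 1)
  C[1][0] = min over k of (A[1][0] + B[0][0] = -5 + -2 = -7, A[1][1] + B[1][0] = -5 + 6 = 1, A[1][2] + B[2][0] = 4 + 1 = 5) = -7 (attained at k = 0)
  C[1][1] = min over k of (A[1][0] + B[0][1] = -5 + 10 = 5, A[1][1] + B[1][1] = -5 + 3 = -2, A[1][2] + B[2][1] = 4 + 4 = 8) = -2 (attained at k = 1)
  C[1][2] = min over k of (A[1][0] + B[0][2] = -5 + 9 = 4, A[1][1] + B[1][2] = -5 + 1 = -4, A[1][2] + B[2][2] = 4 + 6 = 10) = -4 (attained at k = 1)
  C[2][0] = min over k of (A[2][0] + B[0][0] = 3 + -2 = 1, A[2][1] + B[1][0] = 9 + 6 = 15, A[2][2] + B[2][0] = 9 + 1 = 10) = 1 (attained at k = 0)
  C[2][1] = min over k of (A[2][0] + B[0][1] = 3 + 10 = 13, A[2][1] + B[1][1] = 9 + 3 = 12, A[2][2] + B[2][1] = 9 + 4 = 13) = 12 (attained at k = 1)
  C[2][2] = min over k of (A[2][0] + B[0][2] = 3 + 9 = 12, A[2][1] + B[1][2] = 9 + 1 = 10, A[2][2] + B[2][2] = 9 + 6 = 15) = 10 (attained at k = 1)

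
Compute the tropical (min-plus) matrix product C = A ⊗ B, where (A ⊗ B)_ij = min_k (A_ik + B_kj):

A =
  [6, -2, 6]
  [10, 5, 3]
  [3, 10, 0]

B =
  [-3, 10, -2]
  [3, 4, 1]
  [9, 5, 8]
A ⊗ B =
  [1, 2, -1]
  [7, 8, 6]
  [0, 5, 1]

Apply the min-plus product entry-by-entry:
  C[0][0] = min over k of (A[0][0] + B[0][0] = 6 + -3 = 3, A[0][1] + B[1][0] = -2 + 3 = 1, A[0][2] + B[2][0] = 6 + 9 = 15) = 1 (attained at k = 1)
  C[0][1] = min over k of (A[0][0] + B[0][1] = 6 + 10 = 16, A[0][1] + B[1][1] = -2 + 4 = 2, A[0][2] + B[2][1] = 6 + 5 = 11) = 2 (attained at k = 1)
  C[0][2] = min over k of (A[0][0] + B[0][2] = 6 + -2 = 4, A[0][1] + B[1][2] = -2 + 1 = -1, A[0][2] + B[2][2] = 6 + 8 = 14) = -1 (attained at k = 1)
  C[1][0] = min over k of (A[1][0] + B[0][0] = 10 + -3 = 7, A[1][1] + B[1][0] = 5 + 3 = 8, A[1][2] + B[2][0] = 3 + 9 = 12) = 7 (attained at k = 0)
  C[1][1] = min over k of (A[1][0] + B[0][1] = 10 + 10 = 20, A[1][1] + B[1][1] = 5 + 4 = 9, A[1][2] + B[2][1] = 3 + 5 = 8) = 8 (attained at k = 2)
  C[1][2] = min over k of (A[1][0] + B[0][2] = 10 + -2 = 8, A[1][1] + B[1][2] = 5 + 1 = 6, A[1][2] + B[2][2] = 3 + 8 = 11) = 6 (attained at k = 1)
  C[2][0] = min over k of (A[2][0] + B[0][0] = 3 + -3 = 0, A[2][1] + B[1][0] = 10 + 3 = 13, A[2][2] + B[2][0] = 0 + 9 = 9) = 0 (attained at k = 0)
  C[2][1] = min over k of (A[2][0] + B[0][1] = 3 + 10 = 13, A[2][1] + B[1][1] = 10 + 4 = 14, A[2][2] + B[2][1] = 0 + 5 = 5) = 5 (attained at k = 2)
  C[2][2] = min over k of (A[2][0] + B[0][2] = 3 + -2 = 1, A[2][1] + B[1][2] = 10 + 1 = 11, A[2][2] + B[2][2] = 0 + 8 = 8) = 1 (attained at k = 0)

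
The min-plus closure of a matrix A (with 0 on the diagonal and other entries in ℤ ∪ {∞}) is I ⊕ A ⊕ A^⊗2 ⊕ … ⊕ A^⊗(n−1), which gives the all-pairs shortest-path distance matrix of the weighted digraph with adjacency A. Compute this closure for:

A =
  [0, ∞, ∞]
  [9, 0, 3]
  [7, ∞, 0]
Closure =
  [0, ∞, ∞]
  [9, 0, 3]
  [7, ∞, 0]

This is the Floyd-Warshall all-pairs shortest-path computation. For each intermediate vertex k = 0, 1, …, 2, update dist[i][j] ← min(dist[i][j], dist[i][k] + dist[k][j]). The final matrix gives, for each (i, j), the minimum total weight of any directed path from i to j (possibly empty when i = j).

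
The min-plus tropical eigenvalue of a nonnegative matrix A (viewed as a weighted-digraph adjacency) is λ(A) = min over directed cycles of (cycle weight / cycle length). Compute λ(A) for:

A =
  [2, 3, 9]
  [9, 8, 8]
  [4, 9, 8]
λ(A) = 2

Enumerate directed cycles and compute their means (weight / length). Sample:
  cycle 0 → 0: weight = 2, length = 1, mean = 2/1 ≈ 2.000
  cycle 1 → 1: weight = 8, length = 1, mean = 8/1 ≈ 8.000
  cycle 2 → 2: weight = 8, length = 1, mean = 8/1 ≈ 8.000
  cycle 0 → 1 → 0: weight = 12, length = 2, mean = 12/2 ≈ 6.000
  cycle 0 → 2 → 0: weight = 13, length = 2, mean = 13/2 ≈ 6.500
  cycle 1 → 0 → 1: weight = 12, length = 2, mean = 12/2 ≈ 6.000
Minimum mean = 2.000, attained e.g. along the cycle 0 → 0 with weight 2 and length 1. So λ(A) = 2/1 = 2.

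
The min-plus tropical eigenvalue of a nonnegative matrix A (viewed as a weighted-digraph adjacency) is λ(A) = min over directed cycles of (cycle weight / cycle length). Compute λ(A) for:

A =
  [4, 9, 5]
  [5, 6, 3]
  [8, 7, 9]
λ(A) = 4

Enumerate directed cycles and compute their means (weight / length). Sample:
  cycle 0 → 0: weight = 4, length = 1, mean = 4/1 ≈ 4.000
  cycle 1 → 1: weight = 6, length = 1, mean = 6/1 ≈ 6.000
  cycle 2 → 2: weight = 9, length = 1, mean = 9/1 ≈ 9.000
  cycle 0 → 1 → 0: weight = 14, length = 2, mean = 14/2 ≈ 7.000
  cycle 0 → 2 → 0: weight = 13, length = 2, mean = 13/2 ≈ 6.500
  cycle 1 → 0 → 1: weight = 14, length = 2, mean = 14/2 ≈ 7.000
Minimum mean = 4.000, attained e.g. along the cycle 0 → 0 with weight 4 and length 1. So λ(A) = 4/1 = 4.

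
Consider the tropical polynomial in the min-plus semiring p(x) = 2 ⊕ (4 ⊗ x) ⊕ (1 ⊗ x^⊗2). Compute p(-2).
p(-2) = -3

A tropical monomial a ⊗ x^⊗i evaluates to a + i · x. Evaluating each term at x = -2:
  Term 0 contributes 2 + 0 · -2 = 2
  Term 1 contributes 4 + 1 · -2 = 2
  Term 2 contributes 1 + 2 · -2 = -3
p(-2) = ⊕ of these = min[2, 2, -3] = -3.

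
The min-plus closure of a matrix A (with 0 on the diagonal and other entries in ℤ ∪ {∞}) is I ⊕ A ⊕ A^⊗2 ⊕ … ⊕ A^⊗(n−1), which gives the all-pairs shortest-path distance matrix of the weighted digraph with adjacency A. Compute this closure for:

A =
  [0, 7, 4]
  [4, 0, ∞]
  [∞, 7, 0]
Closure =
  [0, 7, 4]
  [4, 0, 8]
  [11, 7, 0]

This is the Floyd-Warshall all-pairs shortest-path computation. For each intermediate vertex k = 0, 1, …, 2, update dist[i][j] ← min(dist[i][j], dist[i][k] + dist[k][j]). The final matrix gives, for each (i, j), the minimum total weight of any directed path from i to j (possibly empty when i = j).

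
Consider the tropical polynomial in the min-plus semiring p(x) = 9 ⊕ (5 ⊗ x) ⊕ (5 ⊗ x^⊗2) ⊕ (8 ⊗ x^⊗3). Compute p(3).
p(3) = 8

A tropical monomial a ⊗ x^⊗i evaluates to a + i · x. Evaluating each term at x = 3:
  Term 0 contributes 9 + 0 · 3 = 9
  Term 1 contributes 5 + 1 · 3 = 8
  Term 2 contributes 5 + 2 · 3 = 11
  Term 3 contributes 8 + 3 · 3 = 17
p(3) = ⊕ of these = min[9, 8, 11, 17] = 8.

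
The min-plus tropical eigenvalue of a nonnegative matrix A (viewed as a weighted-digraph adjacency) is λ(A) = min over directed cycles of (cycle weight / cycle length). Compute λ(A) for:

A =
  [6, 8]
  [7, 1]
λ(A) = 1

Enumerate directed cycles and compute their means (weight / length). Sample:
  cycle 0 → 0: weight = 6, length = 1, mean = 6/1 ≈ 6.000
  cycle 1 → 1: weight = 1, length = 1, mean = 1/1 ≈ 1.000
  cycle 0 → 1 → 0: weight = 15, length = 2, mean = 15/2 ≈ 7.500
  cycle 1 → 0 → 1: weight = 15, length = 2, mean = 15/2 ≈ 7.500
Minimum mean = 1.000, attained e.g. along the cycle 1 → 1 with weight 1 and length 1. So λ(A) = 1/1 = 1.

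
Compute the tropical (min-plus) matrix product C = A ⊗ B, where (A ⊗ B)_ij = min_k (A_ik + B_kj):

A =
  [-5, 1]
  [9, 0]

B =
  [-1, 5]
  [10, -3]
A ⊗ B =
  [-6, -2]
  [8, -3]

Apply the min-plus product entry-by-entry:
  C[0][0] = min over k of (A[0][0] + B[0][0] = -5 + -1 = -6, A[0][1] + B[1][0] = 1 + 10 = 11) = -6 (attained at k = 0)
  C[0][1] = min over k of (A[0][0] + B[0][1] = -5 + 5 = 0, A[0][1] + B[1][1] = 1 + -3 = -2) = -2 (attained at k = 1)
  C[1][0] = min over k of (A[1][0] + B[0][0] = 9 + -1 = 8, A[1][1] + B[1][0] = 0 + 10 = 10) = 8 (attained at k = 0)
  C[1][1] = min over k of (A[1][0] + B[0][1] = 9 + 5 = 14, A[1][1] + B[1][1] = 0 + -3 = -3) = -3 (attained at k = 1)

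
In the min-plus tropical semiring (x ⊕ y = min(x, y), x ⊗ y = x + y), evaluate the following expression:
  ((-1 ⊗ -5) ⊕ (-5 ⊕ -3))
((-1 ⊗ -5) ⊕ (-5 ⊕ -3)) = -6

Expand innermost to outermost. Recall ⊕ takes the minimum of its arguments and ⊗ takes their sum. Working out the expression ((-1 ⊗ -5) ⊕ (-5 ⊕ -3)) gives -6.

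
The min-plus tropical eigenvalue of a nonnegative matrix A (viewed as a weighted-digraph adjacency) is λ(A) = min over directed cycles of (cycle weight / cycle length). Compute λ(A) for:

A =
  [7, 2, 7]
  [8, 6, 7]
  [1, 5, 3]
λ(A) = 3

Enumerate directed cycles and compute their means (weight / length). Sample:
  cycle 0 → 0: weight = 7, length = 1, mean = 7/1 ≈ 7.000
  cycle 1 → 1: weight = 6, length = 1, mean = 6/1 ≈ 6.000
  cycle 2 → 2: weight = 3, length = 1, mean = 3/1 ≈ 3.000
  cycle 0 → 1 → 0: weight = 10, length = 2, mean = 10/2 ≈ 5.000
  cycle 0 → 2 → 0: weight = 8, length = 2, mean = 8/2 ≈ 4.000
  cycle 1 → 0 → 1: weight = 10, length = 2, mean = 10/2 ≈ 5.000
Minimum mean = 3.000, attained e.g. along the cycle 2 → 2 with weight 3 and length 1. So λ(A) = 3/1 = 3.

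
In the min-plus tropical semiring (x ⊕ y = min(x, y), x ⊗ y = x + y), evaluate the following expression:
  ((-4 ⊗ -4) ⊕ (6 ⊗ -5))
((-4 ⊗ -4) ⊕ (6 ⊗ -5)) = -8

Expand innermost to outermost. Recall ⊕ takes the minimum of its arguments and ⊗ takes their sum. Working out the expression ((-4 ⊗ -4) ⊕ (6 ⊗ -5)) gives -8.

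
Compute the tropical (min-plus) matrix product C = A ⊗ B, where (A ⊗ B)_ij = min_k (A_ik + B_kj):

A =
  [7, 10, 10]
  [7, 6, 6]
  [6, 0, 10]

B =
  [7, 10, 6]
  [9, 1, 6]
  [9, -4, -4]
A ⊗ B =
  [14, 6, 6]
  [14, 2, 2]
  [9, 1, 6]

Apply the min-plus product entry-by-entry:
  C[0][0] = min over k of (A[0][0] + B[0][0] = 7 + 7 = 14, A[0][1] + B[1][0] = 10 + 9 = 19, A[0][2] + B[2][0] = 10 + 9 = 19) = 14 (attained at k = 0)
  C[0][1] = min over k of (A[0][0] + B[0][1] = 7 + 10 = 17, A[0][1] + B[1][1] = 10 + 1 = 11, A[0][2] + B[2][1] = 10 + -4 = 6) = 6 (attained at k = 2)
  C[0][2] = min over k of (A[0][0] + B[0][2] = 7 + 6 = 13, A[0][1] + B[1][2] = 10 + 6 = 16, A[0][2] + B[2][2] = 10 + -4 = 6) = 6 (attained at k = 2)
  C[1][0] = min over k of (A[1][0] + B[0][0] = 7 + 7 = 14, A[1][1] + B[1][0] = 6 + 9 = 15, A[1][2] + B[2][0] = 6 + 9 = 15) = 14 (attained at k = 0)
  C[1][1] = min over k of (A[1][0] + B[0][1] = 7 + 10 = 17, A[1][1] + B[1][1] = 6 + 1 = 7, A[1][2] + B[2][1] = 6 + -4 = 2) = 2 (attained at k = 2)
  C[1][2] = min over k of (A[1][0] + B[0][2] = 7 + 6 = 13, A[1][1] + B[1][2] = 6 + 6 = 12, A[1][2] + B[2][2] = 6 + -4 = 2) = 2 (attained at k = 2)
  C[2][0] = min over k of (A[2][0] + B[0][0] = 6 + 7 = 13, A[2][1] + B[1][0] = 0 + 9 = 9, A[2][2] + B[2][0] = 10 + 9 = 19) = 9 (attained at k = 1)
  C[2][1] = min over k of (A[2][0] + B[0][1] = 6 + 10 = 16, A[2][1] + B[1][1] = 0 + 1 = 1, A[2][2] + B[2][1] = 10 + -4 = 6) = 1 (attained at k = 1)
  C[2][2] = min over k of (A[2][0] + B[0][2] = 6 + 6 = 12, A[2][1] + B[1][2] = 0 + 6 = 6, A[2][2] + B[2][2] = 10 + -4 = 6) = 6 (attained at k = 1)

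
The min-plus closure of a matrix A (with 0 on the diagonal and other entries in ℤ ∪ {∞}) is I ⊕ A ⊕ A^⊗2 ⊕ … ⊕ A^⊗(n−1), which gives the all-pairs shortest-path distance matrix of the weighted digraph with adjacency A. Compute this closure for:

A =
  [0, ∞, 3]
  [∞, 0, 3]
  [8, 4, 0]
Closure =
  [0, 7, 3]
  [11, 0, 3]
  [8, 4, 0]

This is the Floyd-Warshall all-pairs shortest-path computation. For each intermediate vertex k = 0, 1, …, 2, update dist[i][j] ← min(dist[i][j], dist[i][k] + dist[k][j]). The final matrix gives, for each (i, j), the minimum total weight of any directed path from i to j (possibly empty when i = j).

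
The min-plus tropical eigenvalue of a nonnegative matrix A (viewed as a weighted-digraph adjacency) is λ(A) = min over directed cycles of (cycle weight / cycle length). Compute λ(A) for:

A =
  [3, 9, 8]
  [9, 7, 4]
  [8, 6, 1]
λ(A) = 1

Enumerate directed cycles and compute their means (weight / length). Sample:
  cycle 0 → 0: weight = 3, length = 1, mean = 3/1 ≈ 3.000
  cycle 1 → 1: weight = 7, length = 1, mean = 7/1 ≈ 7.000
  cycle 2 → 2: weight = 1, length = 1, mean = 1/1 ≈ 1.000
  cycle 0 → 1 → 0: weight = 18, length = 2, mean = 18/2 ≈ 9.000
  cycle 0 → 2 → 0: weight = 16, length = 2, mean = 16/2 ≈ 8.000
  cycle 1 → 0 → 1: weight = 18, length = 2, mean = 18/2 ≈ 9.000
Minimum mean = 1.000, attained e.g. along the cycle 2 → 2 with weight 1 and length 1. So λ(A) = 1/1 = 1.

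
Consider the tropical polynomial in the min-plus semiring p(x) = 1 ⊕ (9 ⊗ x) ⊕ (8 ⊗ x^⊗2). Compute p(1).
p(1) = 1

A tropical monomial a ⊗ x^⊗i evaluates to a + i · x. Evaluating each term at x = 1:
  Term 0 contributes 1 + 0 · 1 = 1
  Term 1 contributes 9 + 1 · 1 = 10
  Term 2 contributes 8 + 2 · 1 = 10
p(1) = ⊕ of these = min[1, 10, 10] = 1.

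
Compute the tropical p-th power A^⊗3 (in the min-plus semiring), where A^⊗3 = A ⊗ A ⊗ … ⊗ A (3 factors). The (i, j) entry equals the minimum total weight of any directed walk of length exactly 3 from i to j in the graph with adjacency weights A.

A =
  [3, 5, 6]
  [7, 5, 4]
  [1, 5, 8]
A^⊗3 =
  [9, 11, 12]
  [8, 10, 11]
  [7, 9, 10]

Each entry (A^⊗3)_ij equals the minimum over all length-3 walks i = v_0 → v_1 → … → v_3 = j of Σ_t A[v_t][v_{t+1}]. For example, for (i, j) = (0, 2) we minimise over 9 possible intermediate vertex sequences; the minimum is 12, attained along the walk 0 → 0 → 0 → 2.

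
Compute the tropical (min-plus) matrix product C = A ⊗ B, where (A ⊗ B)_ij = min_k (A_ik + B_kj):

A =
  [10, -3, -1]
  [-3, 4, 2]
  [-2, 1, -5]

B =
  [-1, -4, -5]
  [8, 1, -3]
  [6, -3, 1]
A ⊗ B =
  [5, -4, -6]
  [-4, -7, -8]
  [-3, -8, -7]

Apply the min-plus product entry-by-entry:
  C[0][0] = min over k of (A[0][0] + B[0][0] = 10 + -1 = 9, A[0][1] + B[1][0] = -3 + 8 = 5, A[0][2] + B[2][0] = -1 + 6 = 5) = 5 (attained at k = 1)
  C[0][1] = min over k of (A[0][0] + B[0][1] = 10 + -4 = 6, A[0][1] + B[1][1] = -3 + 1 = -2, A[0][2] + B[2][1] = -1 + -3 = -4) = -4 (attained at k = 2)
  C[0][2] = min over k of (A[0][0] + B[0][2] = 10 + -5 = 5, A[0][1] + B[1][2] = -3 + -3 = -6, A[0][2] + B[2][2] = -1 + 1 = 0) = -6 (attained at k = 1)
  C[1][0] = min over k of (A[1][0] + B[0][0] = -3 + -1 = -4, A[1][1] + B[1][0] = 4 + 8 = 12, A[1][2] + B[2][0] = 2 + 6 = 8) = -4 (attained at k = 0)
  C[1][1] = min over k of (A[1][0] + B[0][1] = -3 + -4 = -7, A[1][1] + B[1][1] = 4 + 1 = 5, A[1][2] + B[2][1] = 2 + -3 = -1) = -7 (attained at k = 0)
  C[1][2] = min over k of (A[1][0] + B[0][2] = -3 + -5 = -8, A[1][1] + B[1][2] = 4 + -3 = 1, A[1][2] + B[2][2] = 2 + 1 = 3) = -8 (attained at k = 0)
  C[2][0] = min over k of (A[2][0] + B[0][0] = -2 + -1 = -3, A[2][1] + B[1][0] = 1 + 8 = 9, A[2][2] + B[2][0] = -5 + 6 = 1) = -3 (attained at k = 0)
  C[2][1] = min over k of (A[2][0] + B[0][1] = -2 + -4 = -6, A[2][1] + B[1][1] = 1 + 1 = 2, A[2][2] + B[2][1] = -5 + -3 = -8) = -8 (attained at k = 2)
  C[2][2] = min over k of (A[2][0] + B[0][2] = -2 + -5 = -7, A[2][1] + B[1][2] = 1 + -3 = -2, A[2][2] + B[2][2] = -5 + 1 = -4) = -7 (attained at k = 0)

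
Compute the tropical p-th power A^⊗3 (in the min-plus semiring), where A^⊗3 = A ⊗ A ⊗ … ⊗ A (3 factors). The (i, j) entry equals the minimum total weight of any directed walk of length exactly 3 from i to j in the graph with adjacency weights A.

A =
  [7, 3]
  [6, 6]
A^⊗3 =
  [15, 12]
  [15, 15]

Each entry (A^⊗3)_ij equals the minimum over all length-3 walks i = v_0 → v_1 → … → v_3 = j of Σ_t A[v_t][v_{t+1}]. For example, for (i, j) = (0, 1) we minimise over 4 possible intermediate vertex sequences; the minimum is 12, attained along the walk 0 → 1 → 0 → 1.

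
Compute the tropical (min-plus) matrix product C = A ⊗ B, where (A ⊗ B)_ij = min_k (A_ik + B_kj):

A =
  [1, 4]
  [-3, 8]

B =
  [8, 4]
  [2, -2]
A ⊗ B =
  [6, 2]
  [5, 1]

Apply the min-plus product entry-by-entry:
  C[0][0] = min over k of (A[0][0] + B[0][0] = 1 + 8 = 9, A[0][1] + B[1][0] = 4 + 2 = 6) = 6 (attained at k = 1)
  C[0][1] = min over k of (A[0][0] + B[0][1] = 1 + 4 = 5, A[0][1] + B[1][1] = 4 + -2 = 2) = 2 (attained at k = 1)
  C[1][0] = min over k of (A[1][0] + B[0][0] = -3 + 8 = 5, A[1][1] + B[1][0] = 8 + 2 = 10) = 5 (attained at k = 0)
  C[1][1] = min over k of (A[1][0] + B[0][1] = -3 + 4 = 1, A[1][1] + B[1][1] = 8 + -2 = 6) = 1 (attained at k = 0)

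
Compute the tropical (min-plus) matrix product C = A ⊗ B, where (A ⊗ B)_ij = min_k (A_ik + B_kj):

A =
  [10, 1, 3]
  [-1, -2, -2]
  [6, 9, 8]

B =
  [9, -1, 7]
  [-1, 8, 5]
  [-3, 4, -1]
A ⊗ B =
  [0, 7, 2]
  [-5, -2, -3]
  [5, 5, 7]

Apply the min-plus product entry-by-entry:
  C[0][0] = min over k of (A[0][0] + B[0][0] = 10 + 9 = 19, A[0][1] + B[1][0] = 1 + -1 = 0, A[0][2] + B[2][0] = 3 + -3 = 0) = 0 (attained at k = 1)
  C[0][1] = min over k of (A[0][0] + B[0][1] = 10 + -1 = 9, A[0][1] + B[1][1] = 1 + 8 = 9, A[0][2] + B[2][1] = 3 + 4 = 7) = 7 (attained at k = 2)
  C[0][2] = min over k of (A[0][0] + B[0][2] = 10 + 7 = 17, A[0][1] + B[1][2] = 1 + 5 = 6, A[0][2] + B[2][2] = 3 + -1 = 2) = 2 (attained at k = 2)
  C[1][0] = min over k of (A[1][0] + B[0][0] = -1 + 9 = 8, A[1][1] + B[1][0] = -2 + -1 = -3, A[1][2] + B[2][0] = -2 + -3 = -5) = -5 (attained at k = 2)
  C[1][1] = min over k of (A[1][0] + B[0][1] = -1 + -1 = -2, A[1][1] + B[1][1] = -2 + 8 = 6, A[1][2] + B[2][1] = -2 + 4 = 2) = -2 (attained at k = 0)
  C[1][2] = min over k of (A[1][0] + B[0][2] = -1 + 7 = 6, A[1][1] + B[1][2] = -2 + 5 = 3, A[1][2] + B[2][2] = -2 + -1 = -3) = -3 (attained at k = 2)
  C[2][0] = min over k of (A[2][0] + B[0][0] = 6 + 9 = 15, A[2][1] + B[1][0] = 9 + -1 = 8, A[2][2] + B[2][0] = 8 + -3 = 5) = 5 (attained at k = 2)
  C[2][1] = min over k of (A[2][0] + B[0][1] = 6 + -1 = 5, A[2][1] + B[1][1] = 9 + 8 = 17, A[2][2] + B[2][1] = 8 + 4 = 12) = 5 (attained at k = 0)
  C[2][2] = min over k of (A[2][0] + B[0][2] = 6 + 7 = 13, A[2][1] + B[1][2] = 9 + 5 = 14, A[2][2] + B[2][2] = 8 + -1 = 7) = 7 (attained at k = 2)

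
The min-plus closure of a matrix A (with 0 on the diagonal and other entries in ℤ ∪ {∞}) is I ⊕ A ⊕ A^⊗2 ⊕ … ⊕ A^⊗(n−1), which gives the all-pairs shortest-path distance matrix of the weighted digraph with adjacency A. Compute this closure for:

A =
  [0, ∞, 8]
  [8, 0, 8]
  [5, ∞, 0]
Closure =
  [0, ∞, 8]
  [8, 0, 8]
  [5, ∞, 0]

This is the Floyd-Warshall all-pairs shortest-path computation. For each intermediate vertex k = 0, 1, …, 2, update dist[i][j] ← min(dist[i][j], dist[i][k] + dist[k][j]). The final matrix gives, for each (i, j), the minimum total weight of any directed path from i to j (possibly empty when i = j).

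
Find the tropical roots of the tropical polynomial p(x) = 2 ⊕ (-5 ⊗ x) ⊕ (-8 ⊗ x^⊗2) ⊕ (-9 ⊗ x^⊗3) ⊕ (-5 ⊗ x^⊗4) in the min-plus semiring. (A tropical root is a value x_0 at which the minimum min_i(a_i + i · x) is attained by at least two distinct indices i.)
Roots: {-4, 1, 3, 7}

Each tropical root is a break point of the lower envelope of the lines y = a_i + i · x (there are 5 lines, with slopes 0, 1, ..., 4). Only the lines that attain the minimum somewhere contribute to roots; other lines are dominated. Here the surviving (envelope) indices are i = 4, i = 3, i = 2, i = 1, i = 0.
Intersections between consecutive envelope lines give the roots: for adjacent envelope indices i < j the intersection is x = (a_i − a_j) / (j − i). Reading off the sorted break points: {-4, 1, 3, 7}.
Verification: at each break x_0, at least two indices attain the minimum of min_i(a_i + i · x_0).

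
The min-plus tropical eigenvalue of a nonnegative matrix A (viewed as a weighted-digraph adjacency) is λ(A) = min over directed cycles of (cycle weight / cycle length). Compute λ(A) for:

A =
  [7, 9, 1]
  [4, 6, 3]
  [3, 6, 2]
λ(A) = 2

Enumerate directed cycles and compute their means (weight / length). Sample:
  cycle 0 → 0: weight = 7, length = 1, mean = 7/1 ≈ 7.000
  cycle 1 → 1: weight = 6, length = 1, mean = 6/1 ≈ 6.000
  cycle 2 → 2: weight = 2, length = 1, mean = 2/1 ≈ 2.000
  cycle 0 → 1 → 0: weight = 13, length = 2, mean = 13/2 ≈ 6.500
  cycle 0 → 2 → 0: weight = 4, length = 2, mean = 4/2 ≈ 2.000
  cycle 1 → 0 → 1: weight = 13, length = 2, mean = 13/2 ≈ 6.500
Minimum mean = 2.000, attained e.g. along the cycle 2 → 2 with weight 2 and length 1. So λ(A) = 2/1 = 2.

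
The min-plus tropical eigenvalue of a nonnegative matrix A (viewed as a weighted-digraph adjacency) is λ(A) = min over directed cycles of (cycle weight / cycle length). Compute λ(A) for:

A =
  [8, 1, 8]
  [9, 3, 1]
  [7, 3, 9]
λ(A) = 2

Enumerate directed cycles and compute their means (weight / length). Sample:
  cycle 0 → 0: weight = 8, length = 1, mean = 8/1 ≈ 8.000
  cycle 1 → 1: weight = 3, length = 1, mean = 3/1 ≈ 3.000
  cycle 2 → 2: weight = 9, length = 1, mean = 9/1 ≈ 9.000
  cycle 0 → 1 → 0: weight = 10, length = 2, mean = 10/2 ≈ 5.000
  cycle 0 → 2 → 0: weight = 15, length = 2, mean = 15/2 ≈ 7.500
  cycle 1 → 0 → 1: weight = 10, length = 2, mean = 10/2 ≈ 5.000
Minimum mean = 2.000, attained e.g. along the cycle 1 → 2 → 1 with weight 4 and length 2. So λ(A) = 4/2 = 2.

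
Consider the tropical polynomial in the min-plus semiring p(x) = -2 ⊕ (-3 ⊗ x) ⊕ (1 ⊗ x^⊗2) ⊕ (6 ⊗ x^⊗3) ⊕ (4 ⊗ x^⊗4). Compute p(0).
p(0) = -3

A tropical monomial a ⊗ x^⊗i evaluates to a + i · x. Evaluating each term at x = 0:
  Term 0 contributes -2 + 0 · 0 = -2
  Term 1 contributes -3 + 1 · 0 = -3
  Term 2 contributes 1 + 2 · 0 = 1
  Term 3 contributes 6 + 3 · 0 = 6
  Term 4 contributes 4 + 4 · 0 = 4
p(0) = ⊕ of these = min[-2, -3, 1, 6, 4] = -3.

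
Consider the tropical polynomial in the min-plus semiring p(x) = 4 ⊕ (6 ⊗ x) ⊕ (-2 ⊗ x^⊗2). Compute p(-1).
p(-1) = -4

A tropical monomial a ⊗ x^⊗i evaluates to a + i · x. Evaluating each term at x = -1:
  Term 0 contributes 4 + 0 · -1 = 4
  Term 1 contributes 6 + 1 · -1 = 5
  Term 2 contributes -2 + 2 · -1 = -4
p(-1) = ⊕ of these = min[4, 5, -4] = -4.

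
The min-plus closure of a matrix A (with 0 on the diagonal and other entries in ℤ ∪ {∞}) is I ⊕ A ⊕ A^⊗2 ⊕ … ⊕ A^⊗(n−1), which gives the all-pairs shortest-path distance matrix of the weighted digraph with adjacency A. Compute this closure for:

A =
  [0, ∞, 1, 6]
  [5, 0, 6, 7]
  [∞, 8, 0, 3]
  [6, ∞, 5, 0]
Closure =
  [0, 9, 1, 4]
  [5, 0, 6, 7]
  [9, 8, 0, 3]
  [6, 13, 5, 0]

This is the Floyd-Warshall all-pairs shortest-path computation. For each intermediate vertex k = 0, 1, …, 3, update dist[i][j] ← min(dist[i][j], dist[i][k] + dist[k][j]). The final matrix gives, for each (i, j), the minimum total weight of any directed path from i to j (possibly empty when i = j).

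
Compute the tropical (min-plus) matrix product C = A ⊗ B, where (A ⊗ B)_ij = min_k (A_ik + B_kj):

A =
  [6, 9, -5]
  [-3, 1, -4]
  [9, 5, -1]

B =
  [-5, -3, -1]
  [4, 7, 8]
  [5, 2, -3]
A ⊗ B =
  [0, -3, -8]
  [-8, -6, -7]
  [4, 1, -4]

Apply the min-plus product entry-by-entry:
  C[0][0] = min over k of (A[0][0] + B[0][0] = 6 + -5 = 1, A[0][1] + B[1][0] = 9 + 4 = 13, A[0][2] + B[2][0] = -5 + 5 = 0) = 0 (attained at k = 2)
  C[0][1] = min over k of (A[0][0] + B[0][1] = 6 + -3 = 3, A[0][1] + B[1][1] = 9 + 7 = 16, A[0][2] + B[2][1] = -5 + 2 = -3) = -3 (attained at k = 2)
  C[0][2] = min over k of (A[0][0] + B[0][2] = 6 + -1 = 5, A[0][1] + B[1][2] = 9 + 8 = 17, A[0][2] + B[2][2] = -5 + -3 = -8) = -8 (attained at k = 2)
  C[1][0] = min over k of (A[1][0] + B[0][0] = -3 + -5 = -8, A[1][1] + B[1][0] = 1 + 4 = 5, A[1][2] + B[2][0] = -4 + 5 = 1) = -8 (attained at k = 0)
  C[1][1] = min over k of (A[1][0] + B[0][1] = -3 + -3 = -6, A[1][1] + B[1][1] = 1 + 7 = 8, A[1][2] + B[2][1] = -4 + 2 = -2) = -6 (attained at k = 0)
  C[1][2] = min over k of (A[1][0] + B[0][2] = -3 + -1 = -4, A[1][1] + B[1][2] = 1 + 8 = 9, A[1][2] + B[2][2] = -4 + -3 = -7) = -7 (attained at k = 2)
  C[2][0] = min over k of (A[2][0] + B[0][0] = 9 + -5 = 4, A[2][1] + B[1][0] = 5 + 4 = 9, A[2][2] + B[2][0] = -1 + 5 = 4) = 4 (attained at k = 0)
  C[2][1] = min over k of (A[2][0] + B[0][1] = 9 + -3 = 6, A[2][1] + B[1][1] = 5 + 7 = 12, A[2][2] + B[2][1] = -1 + 2 = 1) = 1 (attained at k = 2)
  C[2][2] = min over k of (A[2][0] + B[0][2] = 9 + -1 = 8, A[2][1] + B[1][2] = 5 + 8 = 13, A[2][2] + B[2][2] = -1 + -3 = -4) = -4 (attained at k = 2)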